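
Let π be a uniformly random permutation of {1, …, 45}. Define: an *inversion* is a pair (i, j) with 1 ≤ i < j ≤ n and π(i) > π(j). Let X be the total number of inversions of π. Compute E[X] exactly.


Write X = Σ X_I over the C(45, 2) = 990 pairs i < j, with X_I the indicator of one inversion.
There are 990 indicators.
For each fixed pair i < j, the values π(i) and π(j) are two distinct elements of {1, …, 45} in uniformly random order; by symmetry P[π(i) > π(j)] = 1/2.
By linearity: E[X] = 990 · (1/2) = C(45, 2) · (1/2) = 990/2 = 495 ≈ 495.00000.

E[X] = 495 = 495.00000.


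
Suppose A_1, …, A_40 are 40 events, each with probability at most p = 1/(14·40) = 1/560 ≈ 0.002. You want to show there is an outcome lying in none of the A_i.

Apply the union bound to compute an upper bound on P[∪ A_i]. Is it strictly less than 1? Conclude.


Union bound: P[∪_{i=1}^{40} A_i] ≤ Σ_i P[A_i] ≤ 40·p = 40·(1/560) = 1/14.
Numerically: 1/14 ≈ 0.071.
Is 1/14 < 1? YES.
Since P[∪ A_i] ≤ 1/14 < 1, the complement has P[∩ A_i^c] ≥ 1 − 1/14 = 13/14 > 0, so some outcome avoids every A_i.

40·p = 1/14 ≈ 0.071; existence CERTIFIED by the union bound.


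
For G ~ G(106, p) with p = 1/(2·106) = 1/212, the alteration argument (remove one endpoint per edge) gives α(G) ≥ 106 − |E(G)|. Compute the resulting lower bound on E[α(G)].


E[|E(G)|] = C(106, 2)·p = 5565 · (1/212) = 105/4.
E[α(G)] ≥ n − E[|E(G)|] = 106 − 105/4 = 319/4.
Numerically: ≈ 79.750000.
(This is only a lower bound; the true E[α(G)] may be larger.)

E[α(G)] ≥ 319/4 ≈ 79.750000.


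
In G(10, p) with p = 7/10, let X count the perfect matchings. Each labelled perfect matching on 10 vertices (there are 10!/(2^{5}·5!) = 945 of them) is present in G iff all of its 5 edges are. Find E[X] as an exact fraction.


K_10 has 10!/(2^{5}·5!) = 945 labelled perfect matchings.
For each such perfect matching H, let X_H = 1 if all 5 edges of H are present in G. Then P[X_H = 1] = p^{5} = (7/10)^{5} = 16807/100000.
By linearity: E[X] = Σ_H E[X_H] = 945 · p^{5} = 945 · 16807/100000 = 3176523/20000.
Numerically: E[X] ≈ 158.83.

E[X] = 945 · (7/10)^{5} = 3176523/20000 ≈ 158.83.


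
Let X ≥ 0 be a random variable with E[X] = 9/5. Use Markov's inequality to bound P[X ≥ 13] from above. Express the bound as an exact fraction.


μ = E[X] = 9/5, a = 13.
Markov: P[X ≥ 13] ≤ μ/a = (9/5)/13 = 9/65.
Numerically: ≈ 0.13846.
(Since a = 13 > μ = 1.80000, the bound 9/65 is < 1 and informative.)

P[X ≥ 13] ≤ 9/65 ≈ 0.13846.


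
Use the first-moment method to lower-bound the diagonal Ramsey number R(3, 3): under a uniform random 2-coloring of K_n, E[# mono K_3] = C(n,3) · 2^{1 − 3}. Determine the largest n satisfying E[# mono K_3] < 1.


We need C(n, 3) · 2^{1 − 3} < 1, i.e. C(n, 3) < 2^{3 − 1} = 4.
Check values of n near the boundary:
  n = 3: C(3, 3) = 1; 1 < 4? YES
  n = 4: C(4, 3) = 4; 4 < 4? NO
  n = 5: C(5, 3) = 10; 10 < 4? NO
The largest n with C(n, 3) < 4 is n = 3 (where E[X] = 1/4 ≈ 0.250000). Hence R(3, 3) > 3, i.e. R(3, 3) ≥ 4.

Largest n = 3; hence R(3, 3) > 3.


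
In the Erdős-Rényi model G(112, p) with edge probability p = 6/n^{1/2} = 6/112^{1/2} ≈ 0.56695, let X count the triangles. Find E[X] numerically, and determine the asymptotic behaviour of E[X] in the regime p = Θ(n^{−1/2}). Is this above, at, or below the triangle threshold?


Number of potential triangles: C(112, 3) = 227920.
Each occurs with probability p³ ≈ (0.56695)³ ≈ 1.8223287e-01.
By linearity: E[X] = C(112, 3)·p³ ≈ 227920 · 1.8223287e-01 ≈ 41534.51594.
Since α = 1/2 < 1, p = c/n^{1/2} ≫ 1/n is above the triangle threshold p ~ 1/n. Asymptotically E[X] ~ (c³/6)·n^{3(1−α)} = (6³/6)·n^{1.5} → ∞; triangles are abundant w.h.p.

E[X] ≈ 41534.51594; in regime p = Θ(1/n^{1/2}) E[X] diverges (above the triangle threshold p ~ 1/n).


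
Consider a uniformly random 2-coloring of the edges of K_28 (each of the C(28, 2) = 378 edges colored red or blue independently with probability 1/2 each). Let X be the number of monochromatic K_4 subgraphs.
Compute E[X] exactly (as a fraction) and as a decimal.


Let X = Σ_S X_S over the C(28, 4) = 20475 subsets S of size 4, where X_S = 1 if the K_4 on S is monochromatic.
For a fixed S, the K_4 on S has C(4, 2) = 6 edges. P[all 6 edges red] = (1/2)^6, and likewise for blue, so P[monochromatic] = 2·(1/2)^6 = 2^{1 − 6} = 1/32.
By linearity: E[X] = C(28, 4) · 2^{1 − 6} = 20475 · 1/32 = 20475/32.
Numerically: E[X] ≈ 639.8438.

E[X] = C(28,4)·2^(1−C(4,2)) = 20475/32 ≈ 639.8438.


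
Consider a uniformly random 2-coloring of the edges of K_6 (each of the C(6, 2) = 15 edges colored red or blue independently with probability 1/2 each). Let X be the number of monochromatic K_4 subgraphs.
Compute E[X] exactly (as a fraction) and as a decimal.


Let X = Σ_S X_S over the C(6, 4) = 15 subsets S of size 4, where X_S = 1 if the K_4 on S is monochromatic.
For a fixed S, the K_4 on S has C(4, 2) = 6 edges. P[all 6 edges red] = (1/2)^6, and likewise for blue, so P[monochromatic] = 2·(1/2)^6 = 2^{1 − 6} = 1/32.
Summing: E[X] = C(6, 4) · 2^{1 − 6} = 15 · 1/32 = 15/32.
Numerically: E[X] ≈ 0.4688.

E[X] = C(6,4)·2^(1−C(4,2)) = 15/32 ≈ 0.4688.


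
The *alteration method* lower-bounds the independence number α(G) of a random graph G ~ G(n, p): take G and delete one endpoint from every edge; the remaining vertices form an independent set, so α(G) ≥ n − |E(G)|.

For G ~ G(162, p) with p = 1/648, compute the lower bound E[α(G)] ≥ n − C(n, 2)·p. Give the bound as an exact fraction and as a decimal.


E[|E(G)|] = C(162, 2)·p = 13041 · (1/648) = 161/8.
E[α(G)] ≥ n − E[|E(G)|] = 162 − 161/8 = 1135/8.
Numerically: ≈ 141.875.
(This is only a lower bound; the true E[α(G)] may be larger.)

E[α(G)] ≥ 1135/8 ≈ 141.875.


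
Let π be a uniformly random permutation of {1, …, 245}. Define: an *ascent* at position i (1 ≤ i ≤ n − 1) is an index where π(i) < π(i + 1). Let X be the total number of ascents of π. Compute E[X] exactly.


Write X = Σ X_I over i = 1, …, 244, with X_I the indicator of one ascent.
There are 244 indicators.
For each fixed i, the pair (π(i), π(i+1)) is a uniformly random ordered pair of distinct values from {1, …, 245}; by symmetry P[π(i) < π(i+1)] = 1/2.
By linearity: E[X] = 244 · (1/2) = (245 − 1) · (1/2) = 122 ≈ 122.000000.

E[X] = 122 = 122.000000.


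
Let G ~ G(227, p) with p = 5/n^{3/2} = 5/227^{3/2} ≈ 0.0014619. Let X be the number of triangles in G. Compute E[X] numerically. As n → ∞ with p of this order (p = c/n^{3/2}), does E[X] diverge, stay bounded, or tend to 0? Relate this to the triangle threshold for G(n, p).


Number of potential triangles: C(227, 3) = 1923825.
Each occurs with probability p³ ≈ (0.0014619)³ ≈ 3.1245944e-09.
By linearity: E[X] = C(227, 3)·p³ ≈ 1923825 · 3.1245944e-09 ≈ 0.00601.
Since α = 3/2 > 1, p = c/n^{3/2} = o(1/n) is below the triangle threshold p ~ 1/n. Asymptotically E[X] ~ (c³/6)·n^{3(1−α)} = (5³/6)·n^{-1.5} → 0, so by Markov's inequality G has no triangles w.h.p.

E[X] ≈ 0.00601; in regime p = Θ(1/n^{3/2}) E[X] tends to 0 (below the triangle threshold p ~ 1/n).


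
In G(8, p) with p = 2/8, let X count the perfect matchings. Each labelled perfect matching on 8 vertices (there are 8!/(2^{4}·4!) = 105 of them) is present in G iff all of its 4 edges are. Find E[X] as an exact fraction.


K_8 has 8!/(2^{4}·4!) = 105 labelled perfect matchings.
For each such perfect matching H, let X_H = 1 if all 4 edges of H are present in G. Then P[X_H = 1] = p^{4} = (1/4)^{4} = 1/256.
Summing the indicators: E[X] = Σ_H E[X_H] = 105 · p^{4} = 105 · 1/256 = 105/256.
Numerically: E[X] ≈ 0.4102.

E[X] = 105 · (1/4)^{4} = 105/256 ≈ 0.4102.


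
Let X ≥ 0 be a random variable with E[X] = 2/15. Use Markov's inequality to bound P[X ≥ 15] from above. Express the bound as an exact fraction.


μ = E[X] = 2/15, a = 15.
Markov: P[X ≥ 15] ≤ μ/a = (2/15)/15 = 2/225.
Numerically: ≈ 0.0089.
(Since a = 15 > μ = 0.1333, the bound 2/225 is < 1 and informative.)

P[X ≥ 15] ≤ 2/225 ≈ 0.0089.


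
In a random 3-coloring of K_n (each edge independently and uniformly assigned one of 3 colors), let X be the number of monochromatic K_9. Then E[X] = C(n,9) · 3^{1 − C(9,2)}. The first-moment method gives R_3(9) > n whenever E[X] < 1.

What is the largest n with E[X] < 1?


We need C(n, 9) · 3^{1 − 36} < 1, i.e. C(n, 9) < 3^{36 − 1} = 50031545098999707.
Check values of n near the boundary:
  n = 295: C(295, 9) = 41221140106119260; 41221140106119260 < 50031545098999707? YES
  n = 296: C(296, 9) = 42513789098994080; 42513789098994080 < 50031545098999707? YES
  n = 297: C(297, 9) = 43842345008337645; 43842345008337645 < 50031545098999707? YES
  n = 298: C(298, 9) = 45207677551849890; 45207677551849890 < 50031545098999707? YES
  n = 299: C(299, 9) = 46610674441390059; 46610674441390059 < 50031545098999707? YES
  n = 300: C(300, 9) = 48052241692154700; 48052241692154700 < 50031545098999707? YES
  n = 301: C(301, 9) = 49533303936090975; 49533303936090975 < 50031545098999707? YES
  n = 302: C(302, 9) = 51054804739588650; 51054804739588650 < 50031545098999707? NO
  n = 303: C(303, 9) = 52617706925494425; 52617706925494425 < 50031545098999707? NO
The largest n with C(n, 9) < 50031545098999707 is n = 301 (where E[X] = 16511101312030325/16677181699666569 ≈ 0.9900). Hence R_3(9) > 301, i.e. R_3(9) ≥ 302.

Largest n = 301; hence R_3(9) > 301.


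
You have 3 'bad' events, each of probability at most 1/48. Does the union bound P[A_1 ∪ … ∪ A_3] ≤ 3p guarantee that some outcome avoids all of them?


Union bound: P[∪_{i=1}^{3} A_i] ≤ Σ_i P[A_i] ≤ 3·p = 3·(1/48) = 1/16.
Numerically: 1/16 ≈ 0.06250.
Is 1/16 < 1? YES.
Since P[∪ A_i] ≤ 1/16 < 1, the complement has P[∩ A_i^c] ≥ 1 − 1/16 = 15/16 > 0, so some outcome avoids every A_i.

3·p = 1/16 ≈ 0.06250; existence CERTIFIED by the union bound.


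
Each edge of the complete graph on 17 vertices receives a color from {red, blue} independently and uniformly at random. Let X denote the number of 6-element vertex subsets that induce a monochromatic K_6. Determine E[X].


Let X = Σ_S X_S over the C(17, 6) = 12376 subsets S of size 6, where X_S = 1 if the K_6 on S is monochromatic.
For a fixed S, the K_6 on S has C(6, 2) = 15 edges. P[all 15 edges red] = (1/2)^15, and likewise for blue, so P[monochromatic] = 2·(1/2)^15 = 2^{1 − 15} = 1/16384.
Summing: E[X] = C(17, 6) · 2^{1 − 15} = 12376 · 1/16384 = 1547/2048.
Numerically: E[X] ≈ 0.755371.

E[X] = C(17,6)·2^(1−C(6,2)) = 1547/2048 ≈ 0.755371.


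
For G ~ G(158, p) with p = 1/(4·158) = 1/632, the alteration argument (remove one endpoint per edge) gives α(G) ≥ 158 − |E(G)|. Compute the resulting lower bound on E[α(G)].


E[|E(G)|] = C(158, 2)·p = 12403 · (1/632) = 157/8.
E[α(G)] ≥ n − E[|E(G)|] = 158 − 157/8 = 1107/8.
Numerically: ≈ 138.3750.
(This is only a lower bound; the true E[α(G)] may be larger.)

E[α(G)] ≥ 1107/8 ≈ 138.3750.


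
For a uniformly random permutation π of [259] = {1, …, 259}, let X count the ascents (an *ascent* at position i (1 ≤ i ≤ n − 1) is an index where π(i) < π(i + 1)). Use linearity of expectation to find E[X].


Write X = Σ X_I over i = 1, …, 258, with X_I the indicator of one ascent.
There are 258 indicators.
For each fixed i, the pair (π(i), π(i+1)) is a uniformly random ordered pair of distinct values from {1, …, 259}; by symmetry P[π(i) < π(i+1)] = 1/2.
By linearity: E[X] = 258 · (1/2) = (259 − 1) · (1/2) = 129 ≈ 129.000.

E[X] = 129 = 129.000.


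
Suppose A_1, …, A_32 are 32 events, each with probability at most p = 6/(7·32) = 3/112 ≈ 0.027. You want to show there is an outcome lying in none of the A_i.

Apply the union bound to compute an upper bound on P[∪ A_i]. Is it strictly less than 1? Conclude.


Union bound: P[∪_{i=1}^{32} A_i] ≤ Σ_i P[A_i] ≤ 32·p = 32·(3/112) = 6/7.
Numerically: 6/7 ≈ 0.857.
Is 6/7 < 1? YES.
Since P[∪ A_i] ≤ 6/7 < 1, the complement has P[∩ A_i^c] ≥ 1 − 6/7 = 1/7 > 0, so some outcome avoids every A_i.

32·p = 6/7 ≈ 0.857; existence CERTIFIED by the union bound.


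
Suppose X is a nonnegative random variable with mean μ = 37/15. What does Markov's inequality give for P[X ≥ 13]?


μ = E[X] = 37/15, a = 13.
Markov: P[X ≥ 13] ≤ μ/a = (37/15)/13 = 37/195.
Numerically: ≈ 0.18974.
(Since a = 13 > μ = 2.46667, the bound 37/195 is < 1 and informative.)

P[X ≥ 13] ≤ 37/195 ≈ 0.18974.


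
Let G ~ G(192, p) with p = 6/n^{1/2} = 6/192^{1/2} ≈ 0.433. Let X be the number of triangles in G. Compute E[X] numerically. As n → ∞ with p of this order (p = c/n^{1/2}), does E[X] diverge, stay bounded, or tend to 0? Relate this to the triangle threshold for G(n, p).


Number of potential triangles: C(192, 3) = 1161280.
Each occurs with probability p³ ≈ (0.433)³ ≈ 8.118988e-02.
By linearity: E[X] = C(192, 3)·p³ ≈ 1161280 · 8.118988e-02 ≈ 94284.1857.
Since α = 1/2 < 1, p = c/n^{1/2} ≫ 1/n is above the triangle threshold p ~ 1/n. Asymptotically E[X] ~ (c³/6)·n^{3(1−α)} = (6³/6)·n^{1.5} → ∞; triangles are abundant w.h.p.

E[X] ≈ 94284.1857; in regime p = Θ(1/n^{1/2}) E[X] diverges (above the triangle threshold p ~ 1/n).


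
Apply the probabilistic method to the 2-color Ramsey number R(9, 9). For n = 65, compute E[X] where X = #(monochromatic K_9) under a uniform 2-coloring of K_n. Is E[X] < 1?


E[X] = C(65, 9) · 2^{1 − 36} = 31966749880 · 2^{−35} = 31966749880/34359738368.
As a reduced fraction: E[X] = 3995843735/4294967296 ≈ 0.9304.
Is E[X] < 1? YES.
Since E[X] < 1, there exists a 2-coloring of K_{65} with no monochromatic K_9; hence R(9, 9) > 65.

E[X] = 3995843735/4294967296 ≈ 0.9304; E[X] < 1, so R(9, 9) > 65.


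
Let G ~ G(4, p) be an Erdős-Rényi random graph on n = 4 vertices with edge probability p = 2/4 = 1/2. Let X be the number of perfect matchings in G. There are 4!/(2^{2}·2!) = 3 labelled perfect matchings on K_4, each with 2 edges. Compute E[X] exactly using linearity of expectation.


K_4 has 4!/(2^{2}·2!) = 3 labelled perfect matchings.
For each such perfect matching H, let X_H = 1 if all 2 edges of H are present in G. Then P[X_H = 1] = p^{2} = (1/2)^{2} = 1/4.
Summing the indicators: E[X] = Σ_H E[X_H] = 3 · p^{2} = 3 · 1/4 = 3/4.
Numerically: E[X] ≈ 0.75.

E[X] = 3 · (1/2)^{2} = 3/4 ≈ 0.75.


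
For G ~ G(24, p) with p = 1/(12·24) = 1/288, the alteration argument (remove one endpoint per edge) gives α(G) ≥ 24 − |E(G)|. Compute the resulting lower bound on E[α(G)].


E[|E(G)|] = C(24, 2)·p = 276 · (1/288) = 23/24.
E[α(G)] ≥ n − E[|E(G)|] = 24 − 23/24 = 553/24.
Numerically: ≈ 23.04167.
(This is only a lower bound; the true E[α(G)] may be larger.)

E[α(G)] ≥ 553/24 ≈ 23.04167.


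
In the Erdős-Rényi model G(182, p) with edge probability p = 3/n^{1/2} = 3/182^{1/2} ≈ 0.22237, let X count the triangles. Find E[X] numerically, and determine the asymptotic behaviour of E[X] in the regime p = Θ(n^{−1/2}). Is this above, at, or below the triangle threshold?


Number of potential triangles: C(182, 3) = 988260.
Each occurs with probability p³ ≈ (0.22237)³ ≈ 1.0996556e-02.
By linearity: E[X] = C(182, 3)·p³ ≈ 988260 · 1.0996556e-02 ≈ 10867.45623.
Since α = 1/2 < 1, p = c/n^{1/2} ≫ 1/n is above the triangle threshold p ~ 1/n. Asymptotically E[X] ~ (c³/6)·n^{3(1−α)} = (3³/6)·n^{1.5} → ∞; triangles are abundant w.h.p.

E[X] ≈ 10867.45623; in regime p = Θ(1/n^{1/2}) E[X] diverges (above the triangle threshold p ~ 1/n).


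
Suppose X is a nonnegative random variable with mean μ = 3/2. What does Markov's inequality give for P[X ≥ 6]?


μ = E[X] = 3/2, a = 6.
Markov: P[X ≥ 6] ≤ μ/a = (3/2)/6 = 1/4.
Numerically: ≈ 0.2500.
(Since a = 6 > μ = 1.5000, the bound 1/4 is < 1 and informative.)

P[X ≥ 6] ≤ 1/4 ≈ 0.2500.


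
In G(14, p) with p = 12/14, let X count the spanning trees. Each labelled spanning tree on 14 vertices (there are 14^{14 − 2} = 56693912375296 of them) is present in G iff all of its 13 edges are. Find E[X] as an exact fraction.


K_14 has 14^{14 − 2} = 56693912375296 labelled spanning trees.
For each such spanning tree H, let X_H = 1 if all 13 edges of H are present in G. Then P[X_H = 1] = p^{13} = (6/7)^{13} = 13060694016/96889010407.
By linearity: E[X] = Σ_H E[X_H] = 56693912375296 · p^{13} = 56693912375296 · 13060694016/96889010407 = 53496602689536/7.
Numerically: E[X] ≈ 7.6424e+12.

E[X] = 56693912375296 · (6/7)^{13} = 53496602689536/7 ≈ 7.6424e+12.


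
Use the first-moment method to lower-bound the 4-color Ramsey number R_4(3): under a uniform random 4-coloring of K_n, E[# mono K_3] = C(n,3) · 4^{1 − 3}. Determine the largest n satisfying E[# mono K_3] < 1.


We need C(n, 3) · 4^{1 − 3} < 1, i.e. C(n, 3) < 4^{3 − 1} = 16.
Check values of n near the boundary:
  n = 3: C(3, 3) = 1; 1 < 16? YES
  n = 4: C(4, 3) = 4; 4 < 16? YES
  n = 5: C(5, 3) = 10; 10 < 16? YES
  n = 6: C(6, 3) = 20; 20 < 16? NO
  n = 7: C(7, 3) = 35; 35 < 16? NO
  n = 8: C(8, 3) = 56; 56 < 16? NO
The largest n with C(n, 3) < 16 is n = 5 (where E[X] = 5/8 ≈ 0.6250). Hence R_4(3) > 5, i.e. R_4(3) ≥ 6.

Largest n = 5; hence R_4(3) > 5.


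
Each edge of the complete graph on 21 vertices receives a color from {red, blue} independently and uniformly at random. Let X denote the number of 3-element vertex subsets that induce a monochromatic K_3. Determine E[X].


Let X = Σ_S X_S over the C(21, 3) = 1330 subsets S of size 3, where X_S = 1 if the K_3 on S is monochromatic.
For a fixed S, the K_3 on S has C(3, 2) = 3 edges. P[all 3 edges red] = (1/2)^3, and likewise for blue, so P[monochromatic] = 2·(1/2)^3 = 2^{1 − 3} = 1/4.
Summing: E[X] = C(21, 3) · 2^{1 − 3} = 1330 · 1/4 = 665/2.
Numerically: E[X] ≈ 332.5000.

E[X] = C(21,3)·2^(1−C(3,2)) = 665/2 ≈ 332.5000.


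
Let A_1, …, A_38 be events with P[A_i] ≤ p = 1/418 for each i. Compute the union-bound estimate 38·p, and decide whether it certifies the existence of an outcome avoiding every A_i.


Union bound: P[∪_{i=1}^{38} A_i] ≤ Σ_i P[A_i] ≤ 38·p = 38·(1/418) = 1/11.
Numerically: 1/11 ≈ 0.09091.
Is 1/11 < 1? YES.
Since P[∪ A_i] ≤ 1/11 < 1, the complement has P[∩ A_i^c] ≥ 1 − 1/11 = 10/11 > 0, so some outcome avoids every A_i.

38·p = 1/11 ≈ 0.09091; existence CERTIFIED by the union bound.


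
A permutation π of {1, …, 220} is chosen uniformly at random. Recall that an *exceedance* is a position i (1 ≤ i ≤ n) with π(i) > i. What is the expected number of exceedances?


Write X = Σ_{i=1}^{220} X_i, where X_i = 1_{π(i) > i}.
For each fixed i, π(i) is uniform over {1, …, 220} (marginal of a uniform permutation), so P[π(i) > i] = (n − i)/n. Summing: Σ_{i=1}^{220} (n − i)/n = (0 + 1 + … + 219)/220 = 220(220 − 1)/(2·220) = (220 − 1)/2.
Hence E[X] = Σ_{i=1}^{220} (220 − i)/220 = 219/2 ≈ 109.50000.

E[X] = 219/2 = 109.50000.


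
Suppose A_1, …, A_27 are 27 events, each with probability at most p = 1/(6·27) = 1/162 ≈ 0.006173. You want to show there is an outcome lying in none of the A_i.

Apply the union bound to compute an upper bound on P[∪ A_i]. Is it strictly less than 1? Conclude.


Union bound: P[∪_{i=1}^{27} A_i] ≤ Σ_i P[A_i] ≤ 27·p = 27·(1/162) = 1/6.
Numerically: 1/6 ≈ 0.166667.
Is 1/6 < 1? YES.
Since P[∪ A_i] ≤ 1/6 < 1, the complement has P[∩ A_i^c] ≥ 1 − 1/6 = 5/6 > 0, so some outcome avoids every A_i.

27·p = 1/6 ≈ 0.166667; existence CERTIFIED by the union bound.


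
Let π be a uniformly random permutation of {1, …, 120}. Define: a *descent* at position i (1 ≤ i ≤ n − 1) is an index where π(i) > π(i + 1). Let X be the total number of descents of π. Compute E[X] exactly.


Write X = Σ X_I over i = 1, …, 119, with X_I the indicator of one descent.
There are 119 indicators.
For each fixed i, the pair (π(i), π(i+1)) is a uniformly random ordered pair of distinct values from {1, …, 120}; by symmetry P[π(i) > π(i+1)] = 1/2.
By linearity: E[X] = 119 · (1/2) = (120 − 1) · (1/2) = 119/2 ≈ 59.5000.

E[X] = 119/2 = 59.5000.


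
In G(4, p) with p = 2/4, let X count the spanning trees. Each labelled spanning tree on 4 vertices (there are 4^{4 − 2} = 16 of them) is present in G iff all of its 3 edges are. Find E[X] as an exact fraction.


K_4 has 4^{4 − 2} = 16 labelled spanning trees.
For each such spanning tree H, let X_H = 1 if all 3 edges of H are present in G. Then P[X_H = 1] = p^{3} = (1/2)^{3} = 1/8.
By linearity: E[X] = Σ_H E[X_H] = 16 · p^{3} = 16 · 1/8 = 2.
Numerically: E[X] ≈ 2.

E[X] = 16 · (1/2)^{3} = 2 ≈ 2.


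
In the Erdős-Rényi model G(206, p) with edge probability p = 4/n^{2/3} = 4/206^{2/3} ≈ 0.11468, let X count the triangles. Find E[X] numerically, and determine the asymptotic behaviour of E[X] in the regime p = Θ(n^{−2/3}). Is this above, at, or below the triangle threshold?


Number of potential triangles: C(206, 3) = 1435820.
Each occurs with probability p³ ≈ (0.11468)³ ≈ 1.5081535e-03.
By linearity: E[X] = C(206, 3)·p³ ≈ 1435820 · 1.5081535e-03 ≈ 2165.43689.
Since α = 2/3 < 1, p = c/n^{2/3} ≫ 1/n is above the triangle threshold p ~ 1/n. Asymptotically E[X] ~ (c³/6)·n^{3(1−α)} = (4³/6)·n^{1} → ∞; triangles are abundant w.h.p.

E[X] ≈ 2165.43689; in regime p = Θ(1/n^{2/3}) E[X] diverges (above the triangle threshold p ~ 1/n).


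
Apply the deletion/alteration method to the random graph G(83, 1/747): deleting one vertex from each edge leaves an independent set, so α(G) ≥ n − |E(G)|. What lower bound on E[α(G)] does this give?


E[|E(G)|] = C(83, 2)·p = 3403 · (1/747) = 41/9.
E[α(G)] ≥ n − E[|E(G)|] = 83 − 41/9 = 706/9.
Numerically: ≈ 78.444.
(This is only a lower bound; the true E[α(G)] may be larger.)

E[α(G)] ≥ 706/9 ≈ 78.444.


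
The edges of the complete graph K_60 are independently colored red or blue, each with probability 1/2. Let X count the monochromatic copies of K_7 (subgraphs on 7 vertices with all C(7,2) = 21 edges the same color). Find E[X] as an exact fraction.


Let X = Σ_S X_S over the C(60, 7) = 386206920 subsets S of size 7, where X_S = 1 if the K_7 on S is monochromatic.
For a fixed S, the K_7 on S has C(7, 2) = 21 edges. P[all 21 edges red] = (1/2)^21, and likewise for blue, so P[monochromatic] = 2·(1/2)^21 = 2^{1 − 21} = 1/1048576.
By linearity of expectation: E[X] = C(60, 7) · 2^{1 − 21} = 386206920 · 1/1048576 = 48275865/131072.
Numerically: E[X] ≈ 368.315620.

E[X] = C(60,7)·2^(1−C(7,2)) = 48275865/131072 ≈ 368.315620.


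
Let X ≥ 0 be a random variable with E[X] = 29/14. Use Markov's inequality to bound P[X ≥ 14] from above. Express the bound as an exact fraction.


μ = E[X] = 29/14, a = 14.
Markov: P[X ≥ 14] ≤ μ/a = (29/14)/14 = 29/196.
Numerically: ≈ 0.147959.
(Since a = 14 > μ = 2.071429, the bound 29/196 is < 1 and informative.)

P[X ≥ 14] ≤ 29/196 ≈ 0.147959.


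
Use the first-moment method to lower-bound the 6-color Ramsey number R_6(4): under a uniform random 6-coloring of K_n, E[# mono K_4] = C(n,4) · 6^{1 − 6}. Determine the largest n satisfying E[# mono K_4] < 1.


We need C(n, 4) · 6^{1 − 6} < 1, i.e. C(n, 4) < 6^{6 − 1} = 7776.
Check values of n near the boundary:
  n = 20: C(20, 4) = 4845; 4845 < 7776? YES
  n = 21: C(21, 4) = 5985; 5985 < 7776? YES
  n = 22: C(22, 4) = 7315; 7315 < 7776? YES
  n = 23: C(23, 4) = 8855; 8855 < 7776? NO
  n = 24: C(24, 4) = 10626; 10626 < 7776? NO
  n = 25: C(25, 4) = 12650; 12650 < 7776? NO
The largest n with C(n, 4) < 7776 is n = 22 (where E[X] = 7315/7776 ≈ 0.941). Hence R_6(4) > 22, i.e. R_6(4) ≥ 23.

Largest n = 22; hence R_6(4) > 22.


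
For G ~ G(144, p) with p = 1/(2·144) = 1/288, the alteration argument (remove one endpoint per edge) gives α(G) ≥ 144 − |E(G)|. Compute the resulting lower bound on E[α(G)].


E[|E(G)|] = C(144, 2)·p = 10296 · (1/288) = 143/4.
E[α(G)] ≥ n − E[|E(G)|] = 144 − 143/4 = 433/4.
Numerically: ≈ 108.2500.
(This is only a lower bound; the true E[α(G)] may be larger.)

E[α(G)] ≥ 433/4 ≈ 108.2500.


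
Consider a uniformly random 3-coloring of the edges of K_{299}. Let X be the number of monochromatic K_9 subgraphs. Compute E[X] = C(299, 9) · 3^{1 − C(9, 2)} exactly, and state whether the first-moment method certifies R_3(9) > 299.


E[X] = C(299, 9) · 3^{1 − 36} = 46610674441390059 · 3^{−35} = 46610674441390059/50031545098999707.
As a reduced fraction: E[X] = 15536891480463353/16677181699666569 ≈ 0.9316257.
Is E[X] < 1? YES.
Since E[X] < 1, there exists a 3-coloring of K_{299} with no monochromatic K_9; hence R_3(9) > 299.

E[X] = 15536891480463353/16677181699666569 ≈ 0.9316257; E[X] < 1, so R_3(9) > 299.


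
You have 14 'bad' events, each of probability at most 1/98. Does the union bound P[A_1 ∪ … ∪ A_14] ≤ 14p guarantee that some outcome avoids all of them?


Union bound: P[∪_{i=1}^{14} A_i] ≤ Σ_i P[A_i] ≤ 14·p = 14·(1/98) = 1/7.
Numerically: 1/7 ≈ 0.1429.
Is 1/7 < 1? YES.
Since P[∪ A_i] ≤ 1/7 < 1, the complement has P[∩ A_i^c] ≥ 1 − 1/7 = 6/7 > 0, so some outcome avoids every A_i.

14·p = 1/7 ≈ 0.1429; existence CERTIFIED by the union bound.


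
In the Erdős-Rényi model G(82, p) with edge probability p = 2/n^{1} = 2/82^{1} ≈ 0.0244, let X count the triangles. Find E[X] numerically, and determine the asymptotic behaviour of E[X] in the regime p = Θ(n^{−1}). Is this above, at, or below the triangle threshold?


Number of potential triangles: C(82, 3) = 88560.
Each occurs with probability p³ ≈ (0.0244)³ ≈ 1.45094e-05.
By linearity: E[X] = C(82, 3)·p³ ≈ 88560 · 1.45094e-05 ≈ 1.285.
Here α = 1, so p = 2/n is exactly at the triangle threshold p ~ 1/n. Asymptotically E[X] → c³/6 = 2³/6 = 4/3 ≈ 1.333, a bounded constant. In this regime the triangle count is asymptotically Poisson(c³/6).

E[X] ≈ 1.285; in regime p = Θ(1/n^{1}) E[X] stays bounded (at the triangle threshold p ~ 1/n).


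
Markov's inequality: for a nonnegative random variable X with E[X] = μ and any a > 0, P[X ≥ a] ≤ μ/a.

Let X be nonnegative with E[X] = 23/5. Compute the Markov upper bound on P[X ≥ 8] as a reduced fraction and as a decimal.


μ = E[X] = 23/5, a = 8.
Markov: P[X ≥ 8] ≤ μ/a = (23/5)/8 = 23/40.
Numerically: ≈ 0.575000.
(Since a = 8 > μ = 4.600000, the bound 23/40 is < 1 and informative.)

P[X ≥ 8] ≤ 23/40 ≈ 0.575000.


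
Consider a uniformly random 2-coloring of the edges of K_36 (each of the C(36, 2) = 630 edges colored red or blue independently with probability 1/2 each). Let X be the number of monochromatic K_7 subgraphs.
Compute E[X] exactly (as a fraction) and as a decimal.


Let X = Σ_S X_S over the C(36, 7) = 8347680 subsets S of size 7, where X_S = 1 if the K_7 on S is monochromatic.
For a fixed S, the K_7 on S has C(7, 2) = 21 edges. P[all 21 edges red] = (1/2)^21, and likewise for blue, so P[monochromatic] = 2·(1/2)^21 = 2^{1 − 21} = 1/1048576.
Summing: E[X] = C(36, 7) · 2^{1 − 21} = 8347680 · 1/1048576 = 260865/32768.
Numerically: E[X] ≈ 7.96097.

E[X] = C(36,7)·2^(1−C(7,2)) = 260865/32768 ≈ 7.96097.


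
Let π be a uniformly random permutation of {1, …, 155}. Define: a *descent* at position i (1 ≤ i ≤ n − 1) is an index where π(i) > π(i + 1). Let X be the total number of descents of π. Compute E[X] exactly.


Write X = Σ X_I over i = 1, …, 154, with X_I the indicator of one descent.
There are 154 indicators.
For each fixed i, the pair (π(i), π(i+1)) is a uniformly random ordered pair of distinct values from {1, …, 155}; by symmetry P[π(i) > π(i+1)] = 1/2.
By linearity: E[X] = 154 · (1/2) = (155 − 1) · (1/2) = 77 ≈ 77.000000.

E[X] = 77 = 77.000000.


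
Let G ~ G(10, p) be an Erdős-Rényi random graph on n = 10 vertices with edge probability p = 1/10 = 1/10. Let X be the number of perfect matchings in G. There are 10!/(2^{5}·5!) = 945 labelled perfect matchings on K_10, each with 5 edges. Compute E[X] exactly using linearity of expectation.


K_10 has 10!/(2^{5}·5!) = 945 labelled perfect matchings.
For each such perfect matching H, let X_H = 1 if all 5 edges of H are present in G. Then P[X_H = 1] = p^{5} = (1/10)^{5} = 1/100000.
Summing the indicators: E[X] = Σ_H E[X_H] = 945 · p^{5} = 945 · 1/100000 = 189/20000.
Numerically: E[X] ≈ 0.00945.

E[X] = 945 · (1/10)^{5} = 189/20000 ≈ 0.00945.


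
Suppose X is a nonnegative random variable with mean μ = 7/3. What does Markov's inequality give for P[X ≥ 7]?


μ = E[X] = 7/3, a = 7.
Markov: P[X ≥ 7] ≤ μ/a = (7/3)/7 = 1/3.
Numerically: ≈ 0.333.
(Since a = 7 > μ = 2.333, the bound 1/3 is < 1 and informative.)

P[X ≥ 7] ≤ 1/3 ≈ 0.333.


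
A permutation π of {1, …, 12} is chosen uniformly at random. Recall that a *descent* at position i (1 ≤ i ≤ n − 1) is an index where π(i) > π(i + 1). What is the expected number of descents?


Write X = Σ X_I over i = 1, …, 11, with X_I the indicator of one descent.
There are 11 indicators.
For each fixed i, the pair (π(i), π(i+1)) is a uniformly random ordered pair of distinct values from {1, …, 12}; by symmetry P[π(i) > π(i+1)] = 1/2.
By linearity: E[X] = 11 · (1/2) = (12 − 1) · (1/2) = 11/2 ≈ 5.50000.

E[X] = 11/2 = 5.50000.


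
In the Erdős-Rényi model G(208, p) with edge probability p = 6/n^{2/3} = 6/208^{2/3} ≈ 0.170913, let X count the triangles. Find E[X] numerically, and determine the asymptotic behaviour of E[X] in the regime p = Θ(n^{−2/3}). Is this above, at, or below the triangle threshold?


Number of potential triangles: C(208, 3) = 1478256.
Each occurs with probability p³ ≈ (0.170913)³ ≈ 4.99260355e-03.
By linearity: E[X] = C(208, 3)·p³ ≈ 1478256 · 4.99260355e-03 ≈ 7380.346154.
Since α = 2/3 < 1, p = c/n^{2/3} ≫ 1/n is above the triangle threshold p ~ 1/n. Asymptotically E[X] ~ (c³/6)·n^{3(1−α)} = (6³/6)·n^{1} → ∞; triangles are abundant w.h.p.

E[X] ≈ 7380.346154; in regime p = Θ(1/n^{2/3}) E[X] diverges (above the triangle threshold p ~ 1/n).


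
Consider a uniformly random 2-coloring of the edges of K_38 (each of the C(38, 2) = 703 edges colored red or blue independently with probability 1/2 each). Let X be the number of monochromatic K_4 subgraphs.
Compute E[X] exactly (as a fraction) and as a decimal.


Let X = Σ_S X_S over the C(38, 4) = 73815 subsets S of size 4, where X_S = 1 if the K_4 on S is monochromatic.
For a fixed S, the K_4 on S has C(4, 2) = 6 edges. P[all 6 edges red] = (1/2)^6, and likewise for blue, so P[monochromatic] = 2·(1/2)^6 = 2^{1 − 6} = 1/32.
Summing: E[X] = C(38, 4) · 2^{1 − 6} = 73815 · 1/32 = 73815/32.
Numerically: E[X] ≈ 2306.7188.

E[X] = C(38,4)·2^(1−C(4,2)) = 73815/32 ≈ 2306.7188.


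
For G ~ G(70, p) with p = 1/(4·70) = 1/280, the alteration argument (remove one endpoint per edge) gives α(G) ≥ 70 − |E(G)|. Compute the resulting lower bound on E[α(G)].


E[|E(G)|] = C(70, 2)·p = 2415 · (1/280) = 69/8.
E[α(G)] ≥ n − E[|E(G)|] = 70 − 69/8 = 491/8.
Numerically: ≈ 61.3750.
(This is only a lower bound; the true E[α(G)] may be larger.)

E[α(G)] ≥ 491/8 ≈ 61.3750.


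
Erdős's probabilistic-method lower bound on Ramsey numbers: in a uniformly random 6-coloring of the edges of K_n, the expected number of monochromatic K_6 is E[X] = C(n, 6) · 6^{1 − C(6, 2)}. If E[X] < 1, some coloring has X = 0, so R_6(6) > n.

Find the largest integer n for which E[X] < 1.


We need C(n, 6) · 6^{1 − 15} < 1, i.e. C(n, 6) < 6^{15 − 1} = 78364164096.
Check values of n near the boundary:
  n = 193: C(193, 6) = 66364016544; 66364016544 < 78364164096? YES
  n = 194: C(194, 6) = 68482017072; 68482017072 < 78364164096? YES
  n = 195: C(195, 6) = 70656049360; 70656049360 < 78364164096? YES
  n = 196: C(196, 6) = 72887293024; 72887293024 < 78364164096? YES
  n = 197: C(197, 6) = 75176946208; 75176946208 < 78364164096? YES
  n = 198: C(198, 6) = 77526225777; 77526225777 < 78364164096? YES
  n = 199: C(199, 6) = 79936367511; 79936367511 < 78364164096? NO
  n = 200: C(200, 6) = 82408626300; 82408626300 < 78364164096? NO
The largest n with C(n, 6) < 78364164096 is n = 198 (where E[X] = 25842075259/26121388032 ≈ 0.989307). Hence R_6(6) > 198, i.e. R_6(6) ≥ 199.

Largest n = 198; hence R_6(6) > 198.


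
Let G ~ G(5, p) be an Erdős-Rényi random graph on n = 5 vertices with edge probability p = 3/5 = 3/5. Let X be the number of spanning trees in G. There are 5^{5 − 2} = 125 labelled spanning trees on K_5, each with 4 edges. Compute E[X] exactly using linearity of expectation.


K_5 has 5^{5 − 2} = 125 labelled spanning trees.
For each such spanning tree H, let X_H = 1 if all 4 edges of H are present in G. Then P[X_H = 1] = p^{4} = (3/5)^{4} = 81/625.
By linearity: E[X] = Σ_H E[X_H] = 125 · p^{4} = 125 · 81/625 = 81/5.
Numerically: E[X] ≈ 16.2.

E[X] = 125 · (3/5)^{4} = 81/5 ≈ 16.2.


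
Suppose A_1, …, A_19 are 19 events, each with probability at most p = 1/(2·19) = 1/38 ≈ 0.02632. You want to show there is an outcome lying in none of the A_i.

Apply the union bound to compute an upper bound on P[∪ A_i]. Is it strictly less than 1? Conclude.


Union bound: P[∪_{i=1}^{19} A_i] ≤ Σ_i P[A_i] ≤ 19·p = 19·(1/38) = 1/2.
Numerically: 1/2 ≈ 0.50000.
Is 1/2 < 1? YES.
Since P[∪ A_i] ≤ 1/2 < 1, the complement has P[∩ A_i^c] ≥ 1 − 1/2 = 1/2 > 0, so some outcome avoids every A_i.

19·p = 1/2 ≈ 0.50000; existence CERTIFIED by the union bound.


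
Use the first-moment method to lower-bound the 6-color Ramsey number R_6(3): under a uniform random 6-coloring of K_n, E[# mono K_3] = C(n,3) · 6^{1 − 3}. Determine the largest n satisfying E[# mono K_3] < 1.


We need C(n, 3) · 6^{1 − 3} < 1, i.e. C(n, 3) < 6^{3 − 1} = 36.
Check values of n near the boundary:
  n = 5: C(5, 3) = 10; 10 < 36? YES
  n = 6: C(6, 3) = 20; 20 < 36? YES
  n = 7: C(7, 3) = 35; 35 < 36? YES
  n = 8: C(8, 3) = 56; 56 < 36? NO
The largest n with C(n, 3) < 36 is n = 7 (where E[X] = 35/36 ≈ 0.9722222). Hence R_6(3) > 7, i.e. R_6(3) ≥ 8.

Largest n = 7; hence R_6(3) > 7.


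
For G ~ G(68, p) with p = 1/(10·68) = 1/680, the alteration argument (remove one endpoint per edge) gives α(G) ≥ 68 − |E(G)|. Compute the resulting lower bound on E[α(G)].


E[|E(G)|] = C(68, 2)·p = 2278 · (1/680) = 67/20.
E[α(G)] ≥ n − E[|E(G)|] = 68 − 67/20 = 1293/20.
Numerically: ≈ 64.65000.
(This is only a lower bound; the true E[α(G)] may be larger.)

E[α(G)] ≥ 1293/20 ≈ 64.65000.


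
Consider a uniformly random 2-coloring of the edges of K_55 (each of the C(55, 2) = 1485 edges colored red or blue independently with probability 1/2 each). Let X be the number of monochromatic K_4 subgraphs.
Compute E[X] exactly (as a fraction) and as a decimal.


Let X = Σ_S X_S over the C(55, 4) = 341055 subsets S of size 4, where X_S = 1 if the K_4 on S is monochromatic.
For a fixed S, the K_4 on S has C(4, 2) = 6 edges. P[all 6 edges red] = (1/2)^6, and likewise for blue, so P[monochromatic] = 2·(1/2)^6 = 2^{1 − 6} = 1/32.
Summing: E[X] = C(55, 4) · 2^{1 − 6} = 341055 · 1/32 = 341055/32.
Numerically: E[X] ≈ 10657.9688.

E[X] = C(55,4)·2^(1−C(4,2)) = 341055/32 ≈ 10657.9688.


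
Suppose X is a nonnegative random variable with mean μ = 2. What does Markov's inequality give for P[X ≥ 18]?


μ = E[X] = 2, a = 18.
Markov: P[X ≥ 18] ≤ μ/a = (2)/18 = 1/9.
Numerically: ≈ 0.1111.
(Since a = 18 > μ = 2.0000, the bound 1/9 is < 1 and informative.)

P[X ≥ 18] ≤ 1/9 ≈ 0.1111.


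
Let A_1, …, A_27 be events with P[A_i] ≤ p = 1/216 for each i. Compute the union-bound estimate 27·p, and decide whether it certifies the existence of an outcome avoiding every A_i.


Union bound: P[∪_{i=1}^{27} A_i] ≤ Σ_i P[A_i] ≤ 27·p = 27·(1/216) = 1/8.
Numerically: 1/8 ≈ 0.125.
Is 1/8 < 1? YES.
Since P[∪ A_i] ≤ 1/8 < 1, the complement has P[∩ A_i^c] ≥ 1 − 1/8 = 7/8 > 0, so some outcome avoids every A_i.

27·p = 1/8 ≈ 0.125; existence CERTIFIED by the union bound.


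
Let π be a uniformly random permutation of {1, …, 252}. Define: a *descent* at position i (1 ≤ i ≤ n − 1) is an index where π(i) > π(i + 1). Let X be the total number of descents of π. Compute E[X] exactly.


Write X = Σ X_I over i = 1, …, 251, with X_I the indicator of one descent.
There are 251 indicators.
For each fixed i, the pair (π(i), π(i+1)) is a uniformly random ordered pair of distinct values from {1, …, 252}; by symmetry P[π(i) > π(i+1)] = 1/2.
By linearity: E[X] = 251 · (1/2) = (252 − 1) · (1/2) = 251/2 ≈ 125.50000.

E[X] = 251/2 = 125.50000.


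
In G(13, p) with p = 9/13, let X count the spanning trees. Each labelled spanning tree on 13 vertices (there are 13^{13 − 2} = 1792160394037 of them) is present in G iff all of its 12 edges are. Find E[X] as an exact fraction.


K_13 has 13^{13 − 2} = 1792160394037 labelled spanning trees.
For each such spanning tree H, let X_H = 1 if all 12 edges of H are present in G. Then P[X_H = 1] = p^{12} = (9/13)^{12} = 282429536481/23298085122481.
Summing the indicators: E[X] = Σ_H E[X_H] = 1792160394037 · p^{12} = 1792160394037 · 282429536481/23298085122481 = 282429536481/13.
Numerically: E[X] ≈ 2.173e+10.

E[X] = 1792160394037 · (9/13)^{12} = 282429536481/13 ≈ 2.173e+10.


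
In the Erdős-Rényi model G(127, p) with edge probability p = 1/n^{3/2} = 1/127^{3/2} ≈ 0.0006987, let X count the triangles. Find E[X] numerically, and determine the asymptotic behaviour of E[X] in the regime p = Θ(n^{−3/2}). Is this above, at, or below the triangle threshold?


Number of potential triangles: C(127, 3) = 333375.
Each occurs with probability p³ ≈ (0.0006987)³ ≈ 3.411012e-10.
By linearity: E[X] = C(127, 3)·p³ ≈ 333375 · 3.411012e-10 ≈ 0.0001.
Since α = 3/2 > 1, p = c/n^{3/2} = o(1/n) is below the triangle threshold p ~ 1/n. Asymptotically E[X] ~ (c³/6)·n^{3(1−α)} = (1³/6)·n^{-1.5} → 0, so by Markov's inequality G has no triangles w.h.p.

E[X] ≈ 0.0001; in regime p = Θ(1/n^{3/2}) E[X] tends to 0 (below the triangle threshold p ~ 1/n).


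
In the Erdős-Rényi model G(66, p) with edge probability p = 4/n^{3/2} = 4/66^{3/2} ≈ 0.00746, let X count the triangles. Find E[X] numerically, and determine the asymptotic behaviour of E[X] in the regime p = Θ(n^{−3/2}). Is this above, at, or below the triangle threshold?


Number of potential triangles: C(66, 3) = 45760.
Each occurs with probability p³ ≈ (0.00746)³ ≈ 4.15176e-07.
By linearity: E[X] = C(66, 3)·p³ ≈ 45760 · 4.15176e-07 ≈ 0.019.
Since α = 3/2 > 1, p = c/n^{3/2} = o(1/n) is below the triangle threshold p ~ 1/n. Asymptotically E[X] ~ (c³/6)·n^{3(1−α)} = (4³/6)·n^{-1.5} → 0, so by Markov's inequality G has no triangles w.h.p.

E[X] ≈ 0.019; in regime p = Θ(1/n^{3/2}) E[X] tends to 0 (below the triangle threshold p ~ 1/n).


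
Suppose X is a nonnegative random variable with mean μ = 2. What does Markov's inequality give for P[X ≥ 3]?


μ = E[X] = 2, a = 3.
Markov: P[X ≥ 3] ≤ μ/a = (2)/3 = 2/3.
Numerically: ≈ 0.666667.
(Since a = 3 > μ = 2.000000, the bound 2/3 is < 1 and informative.)

P[X ≥ 3] ≤ 2/3 ≈ 0.666667.


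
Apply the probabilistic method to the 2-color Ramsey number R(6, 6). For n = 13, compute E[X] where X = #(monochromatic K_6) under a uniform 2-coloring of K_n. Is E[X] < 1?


E[X] = C(13, 6) · 2^{1 − 15} = 1716 · 2^{−14} = 1716/16384.
As a reduced fraction: E[X] = 429/4096 ≈ 0.105.
Is E[X] < 1? YES.
Since E[X] < 1, there exists a 2-coloring of K_{13} with no monochromatic K_6; hence R(6, 6) > 13.

E[X] = 429/4096 ≈ 0.105; E[X] < 1, so R(6, 6) > 13.


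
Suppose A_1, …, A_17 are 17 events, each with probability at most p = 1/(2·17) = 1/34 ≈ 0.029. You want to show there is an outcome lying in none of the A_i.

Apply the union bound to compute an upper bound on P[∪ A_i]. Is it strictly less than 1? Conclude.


Union bound: P[∪_{i=1}^{17} A_i] ≤ Σ_i P[A_i] ≤ 17·p = 17·(1/34) = 1/2.
Numerically: 1/2 ≈ 0.500.
Is 1/2 < 1? YES.
Since P[∪ A_i] ≤ 1/2 < 1, the complement has P[∩ A_i^c] ≥ 1 − 1/2 = 1/2 > 0, so some outcome avoids every A_i.

17·p = 1/2 ≈ 0.500; existence CERTIFIED by the union bound.
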